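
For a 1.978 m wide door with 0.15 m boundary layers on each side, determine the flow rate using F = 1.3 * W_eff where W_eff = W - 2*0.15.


W_eff = 1.978 - 0.30 = 1.678 m
F = 1.3 * 1.678 = 2.1814 persons/s

2.1814 persons/s


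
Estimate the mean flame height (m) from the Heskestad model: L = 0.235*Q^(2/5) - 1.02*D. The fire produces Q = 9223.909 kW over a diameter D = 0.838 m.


Q^(2/5) = 38.545
0.235 * Q^(2/5) = 9.0580
1.02 * D = 0.85476
L = 8.2033 m

8.2033 m


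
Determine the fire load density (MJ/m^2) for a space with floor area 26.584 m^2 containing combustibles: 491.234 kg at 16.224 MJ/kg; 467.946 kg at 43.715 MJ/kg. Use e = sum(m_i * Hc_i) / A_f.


Total energy = 491.234*16.224 + 467.946*43.715
= 7969.780 + 20456.26
= 28426.04 MJ
e = 28426.04 / 26.584 = 1069.3 MJ/m^2

1069.3 MJ/m^2


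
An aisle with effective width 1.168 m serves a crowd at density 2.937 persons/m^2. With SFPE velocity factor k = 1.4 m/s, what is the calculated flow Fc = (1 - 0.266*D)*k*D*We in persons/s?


1 - 0.266*D = 1 - 0.266*2.937 = 0.21876
Fs = 0.21876 * 1.4 * 2.937 = 0.89949 persons/(s*m)
Fc = 0.89949 * 1.168 = 1.0506 persons/s

1.0506 persons/s


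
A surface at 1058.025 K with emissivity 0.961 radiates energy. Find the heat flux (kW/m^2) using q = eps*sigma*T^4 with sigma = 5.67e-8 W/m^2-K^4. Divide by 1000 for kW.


T^4 = 1.2531e+12
q = 0.961 * 5.67e-8 * 1.2531e+12 / 1000 = 68.279 kW/m^2

68.279 kW/m^2


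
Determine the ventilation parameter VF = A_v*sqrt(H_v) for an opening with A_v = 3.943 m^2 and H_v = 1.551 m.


sqrt(H_v) = 1.2454
VF = 3.943 * 1.2454 = 4.9106 m^(5/2)

4.9106 m^(5/2)


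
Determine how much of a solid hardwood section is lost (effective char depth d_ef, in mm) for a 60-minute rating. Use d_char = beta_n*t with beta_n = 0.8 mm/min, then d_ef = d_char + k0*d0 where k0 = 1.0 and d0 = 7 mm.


d_char = 0.8 * 60 = 48 mm
d_ef = 48 + 1.0*7 = 55 mm

55 mm


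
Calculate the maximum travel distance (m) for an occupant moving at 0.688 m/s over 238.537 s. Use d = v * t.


d = 0.688 * 238.537 = 164.11 m

164.11 m


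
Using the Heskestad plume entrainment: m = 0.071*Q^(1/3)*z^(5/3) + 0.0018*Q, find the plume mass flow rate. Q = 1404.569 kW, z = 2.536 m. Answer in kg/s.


Q^(1/3) = 11.199
z^(5/3) = 4.7161
First term = 0.071 * 11.199 * 4.7161 = 3.7499
Second term = 0.0018 * 1404.569 = 2.5282
m = 6.2781 kg/s

6.2781 kg/s


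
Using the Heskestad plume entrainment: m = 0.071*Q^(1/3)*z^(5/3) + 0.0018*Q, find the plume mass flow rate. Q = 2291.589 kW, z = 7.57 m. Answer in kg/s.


Q^(1/3) = 13.184
z^(5/3) = 29.185
First term = 0.071 * 13.184 * 29.185 = 27.319
Second term = 0.0018 * 2291.589 = 4.1249
m = 31.444 kg/s

31.444 kg/s


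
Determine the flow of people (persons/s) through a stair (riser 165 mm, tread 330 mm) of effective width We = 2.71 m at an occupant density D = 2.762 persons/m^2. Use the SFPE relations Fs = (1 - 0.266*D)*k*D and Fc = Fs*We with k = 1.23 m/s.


1 - 0.266*D = 1 - 0.266*2.762 = 0.26531
Fs = 0.26531 * 1.23 * 2.762 = 0.90132 persons/(s*m)
Fc = 0.90132 * 2.71 = 2.4426 persons/s

2.4426 persons/s


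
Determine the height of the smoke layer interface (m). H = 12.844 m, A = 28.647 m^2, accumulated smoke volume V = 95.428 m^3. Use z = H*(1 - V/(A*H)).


V/(A*H) = 0.25936
1 - 0.25936 = 0.74064
z = 12.844 * 0.74064 = 9.5128 m

9.5128 m


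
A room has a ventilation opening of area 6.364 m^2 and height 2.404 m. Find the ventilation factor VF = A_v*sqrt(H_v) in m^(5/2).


sqrt(H_v) = 1.5505
VF = 6.364 * 1.5505 = 9.8673 m^(5/2)

9.8673 m^(5/2)


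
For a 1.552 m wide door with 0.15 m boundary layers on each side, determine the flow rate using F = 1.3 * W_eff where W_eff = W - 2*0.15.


W_eff = 1.552 - 0.30 = 1.252 m
F = 1.3 * 1.252 = 1.6276 persons/s

1.6276 persons/s


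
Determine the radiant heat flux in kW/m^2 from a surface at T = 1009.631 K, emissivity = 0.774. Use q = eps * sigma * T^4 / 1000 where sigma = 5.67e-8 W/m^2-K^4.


T^4 = 1.0391e+12
q = 0.774 * 5.67e-8 * 1.0391e+12 / 1000 = 45.601 kW/m^2

45.601 kW/m^2


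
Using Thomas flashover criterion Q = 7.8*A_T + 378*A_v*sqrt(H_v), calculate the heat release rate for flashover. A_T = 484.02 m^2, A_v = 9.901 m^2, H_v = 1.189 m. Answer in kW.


7.8*A_T = 3775.356
sqrt(H_v) = 1.0904
378*A_v*sqrt(H_v) = 4081.0
Q = 3775.356 + 4081.0 = 7856.3 kW

7856.3 kW


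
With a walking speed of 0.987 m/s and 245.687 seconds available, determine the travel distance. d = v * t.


d = 0.987 * 245.687 = 242.49 m

242.49 m


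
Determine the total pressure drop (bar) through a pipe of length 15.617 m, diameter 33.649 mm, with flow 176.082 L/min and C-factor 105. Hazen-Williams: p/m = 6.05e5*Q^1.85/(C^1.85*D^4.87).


Q^1.85 = 14275
C^1.85 = 5485.3
D^4.87 = 2.7312e+07
p/m = 0.057647 bar/m
p_total = 0.057647 * 15.617 = 0.90027 bar

0.90027 bar


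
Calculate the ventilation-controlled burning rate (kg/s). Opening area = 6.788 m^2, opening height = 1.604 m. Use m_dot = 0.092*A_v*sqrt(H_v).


sqrt(H_v) = 1.2665
m_dot = 0.092 * 6.788 * 1.2665 = 0.79092 kg/s

0.79092 kg/s


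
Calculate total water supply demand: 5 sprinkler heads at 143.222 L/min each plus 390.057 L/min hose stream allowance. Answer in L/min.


Sprinkler demand = 5 * 143.222 = 716.11 L/min
Total = 716.11 + 390.057 = 1106.167 L/min

1106.167 L/min


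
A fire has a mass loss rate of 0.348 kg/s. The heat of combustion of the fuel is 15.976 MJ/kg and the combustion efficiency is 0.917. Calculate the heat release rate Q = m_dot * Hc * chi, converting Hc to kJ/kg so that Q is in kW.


Hc = 15.976 MJ/kg = 15.976 * 1000 kJ/kg = 15976 kJ/kg
Q = 0.348 kg/s * 15976 kJ/kg * 0.917 = 5098.2 kW

5098.2 kW


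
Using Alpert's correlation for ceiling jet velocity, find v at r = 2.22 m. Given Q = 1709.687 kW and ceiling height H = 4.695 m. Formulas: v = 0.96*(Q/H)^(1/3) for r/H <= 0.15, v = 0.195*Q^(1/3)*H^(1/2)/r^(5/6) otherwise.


r/H = 2.22 / 4.695 = 0.47284
r/H > 0.15, so v = 0.195*Q^(1/3)*H^(1/2)/r^(5/6)
Q^(1/3) = 11.957
H^(1/2) = 2.1668
r^(5/6) = 1.9437
v = 0.195 * 11.957 * 2.1668 / 1.9437 = 2.5993 m/s

2.5993 m/s


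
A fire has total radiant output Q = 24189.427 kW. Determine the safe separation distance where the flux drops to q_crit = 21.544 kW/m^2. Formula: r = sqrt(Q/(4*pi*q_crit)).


4*pi*q_crit = 270.73
Q/(4*pi*q_crit) = 89.349
r = sqrt(89.349) = 9.4525 m

9.4525 m


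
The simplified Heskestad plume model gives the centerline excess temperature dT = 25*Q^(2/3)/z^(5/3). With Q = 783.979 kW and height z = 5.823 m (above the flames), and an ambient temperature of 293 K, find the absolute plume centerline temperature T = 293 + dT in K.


Q^(2/3) = 85.023
z^(5/3) = 18.847
dT = 25 * 85.023 / 18.847 = 112.78 K
T = 293 + 112.78 = 405.78 K

405.78 K


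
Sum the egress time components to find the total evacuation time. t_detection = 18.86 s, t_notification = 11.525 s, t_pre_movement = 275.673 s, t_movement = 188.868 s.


Total = 18.86 + 11.525 + 275.673 + 188.868 = 494.926 s

494.926 s


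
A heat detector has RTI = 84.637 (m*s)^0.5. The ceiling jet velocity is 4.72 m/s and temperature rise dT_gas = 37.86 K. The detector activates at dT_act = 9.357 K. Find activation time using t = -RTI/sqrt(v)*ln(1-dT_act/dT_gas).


dT_act/dT_gas = 0.24715
ln(1 - 0.24715) = -0.28389
t = -84.637 / sqrt(4.72) * -0.28389 = 11.059 s

11.059 s


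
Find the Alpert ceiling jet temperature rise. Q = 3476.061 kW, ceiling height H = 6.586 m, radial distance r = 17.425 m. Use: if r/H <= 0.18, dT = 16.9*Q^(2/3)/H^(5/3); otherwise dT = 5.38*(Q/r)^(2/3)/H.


r/H = 17.425 / 6.586 = 2.6458
r/H > 0.18, so dT = 5.38*(Q/r)^(2/3)/H
Q/r = 199.49
(Q/r)^(2/3) = 34.141
dT = 5.38 * 34.141 / 6.586 = 27.889 K

27.889 K


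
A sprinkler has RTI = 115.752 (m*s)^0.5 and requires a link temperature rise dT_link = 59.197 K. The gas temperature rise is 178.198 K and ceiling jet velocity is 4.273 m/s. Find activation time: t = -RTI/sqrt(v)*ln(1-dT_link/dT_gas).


dT_link/dT_gas = 0.33220
ln(1 - 0.33220) = -0.40376
t = -115.752 / sqrt(4.273) * -0.40376 = 22.609 s

22.609 s


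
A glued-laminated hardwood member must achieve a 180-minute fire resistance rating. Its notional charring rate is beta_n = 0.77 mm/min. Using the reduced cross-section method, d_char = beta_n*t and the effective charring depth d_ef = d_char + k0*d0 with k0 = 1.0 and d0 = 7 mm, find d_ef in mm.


d_char = 0.77 * 180 = 138.6 mm
d_ef = 138.6 + 1.0*7 = 145.6 mm

145.6 mm


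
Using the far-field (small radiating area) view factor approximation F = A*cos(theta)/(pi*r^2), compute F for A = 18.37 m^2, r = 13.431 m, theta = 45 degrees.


cos(45 deg) = 0.70711
pi*r^2 = 566.72
F = 18.37 * 0.70711 / 566.72 = 0.022921

0.022921


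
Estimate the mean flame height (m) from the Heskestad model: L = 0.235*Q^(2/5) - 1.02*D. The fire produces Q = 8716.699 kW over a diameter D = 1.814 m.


Q^(2/5) = 37.683
0.235 * Q^(2/5) = 8.8554
1.02 * D = 1.8503
L = 7.0051 m

7.0051 m


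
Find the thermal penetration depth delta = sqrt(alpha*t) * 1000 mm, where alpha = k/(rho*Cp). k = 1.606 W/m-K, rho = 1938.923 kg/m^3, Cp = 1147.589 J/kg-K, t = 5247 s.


alpha = 1.606 / (1938.923 * 1147.589) = 7.2177e-07 m^2/s
alpha * t = 0.0037871
delta = sqrt(0.0037871) * 1000 = 61.540 mm

61.540 mm


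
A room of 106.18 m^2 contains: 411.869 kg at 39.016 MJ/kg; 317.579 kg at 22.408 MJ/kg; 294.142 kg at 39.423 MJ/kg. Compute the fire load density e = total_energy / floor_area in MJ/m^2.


Total energy = 411.869*39.016 + 317.579*22.408 + 294.142*39.423
= 16069.48 + 7116.310 + 11595.96
= 34781.75 MJ
e = 34781.75 / 106.18 = 327.57 MJ/m^2

327.57 MJ/m^2


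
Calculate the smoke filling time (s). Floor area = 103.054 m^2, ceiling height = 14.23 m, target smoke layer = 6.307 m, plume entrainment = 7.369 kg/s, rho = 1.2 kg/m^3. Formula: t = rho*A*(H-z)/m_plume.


H - z = 7.923 m
t = 1.2 * 103.054 * 7.923 / 7.369 = 132.96 s

132.96 s


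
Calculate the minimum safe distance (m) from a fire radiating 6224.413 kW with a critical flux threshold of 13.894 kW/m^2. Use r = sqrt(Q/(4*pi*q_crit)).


4*pi*q_crit = 174.60
Q/(4*pi*q_crit) = 35.650
r = sqrt(35.650) = 5.9708 m

5.9708 m


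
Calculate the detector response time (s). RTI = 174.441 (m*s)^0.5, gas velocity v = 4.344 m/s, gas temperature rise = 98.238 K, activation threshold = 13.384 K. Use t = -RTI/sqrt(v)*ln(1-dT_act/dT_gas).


dT_act/dT_gas = 0.13624
ln(1 - 0.13624) = -0.14646
t = -174.441 / sqrt(4.344) * -0.14646 = 12.258 s

12.258 s


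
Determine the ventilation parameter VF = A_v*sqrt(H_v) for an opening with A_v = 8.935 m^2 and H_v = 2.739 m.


sqrt(H_v) = 1.6550
VF = 8.935 * 1.6550 = 14.787 m^(5/2)

14.787 m^(5/2)


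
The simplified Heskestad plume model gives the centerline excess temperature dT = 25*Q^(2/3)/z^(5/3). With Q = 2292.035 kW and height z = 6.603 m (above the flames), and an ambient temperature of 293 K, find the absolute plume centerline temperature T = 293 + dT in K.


Q^(2/3) = 173.84
z^(5/3) = 23.240
dT = 25 * 173.84 / 23.240 = 187.00 K
T = 293 + 187.00 = 480.00 K

480.00 K


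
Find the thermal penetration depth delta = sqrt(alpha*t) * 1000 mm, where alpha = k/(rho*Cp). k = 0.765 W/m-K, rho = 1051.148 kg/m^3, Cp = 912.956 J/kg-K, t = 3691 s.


alpha = 0.765 / (1051.148 * 912.956) = 7.9716e-07 m^2/s
alpha * t = 0.0029423
delta = sqrt(0.0029423) * 1000 = 54.243 mm

54.243 mm


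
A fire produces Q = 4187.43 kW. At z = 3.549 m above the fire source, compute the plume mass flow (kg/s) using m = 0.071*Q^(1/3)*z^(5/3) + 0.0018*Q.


Q^(1/3) = 16.118
z^(5/3) = 8.2574
First term = 0.071 * 16.118 * 8.2574 = 9.4497
Second term = 0.0018 * 4187.43 = 7.5374
m = 16.987 kg/s

16.987 kg/s


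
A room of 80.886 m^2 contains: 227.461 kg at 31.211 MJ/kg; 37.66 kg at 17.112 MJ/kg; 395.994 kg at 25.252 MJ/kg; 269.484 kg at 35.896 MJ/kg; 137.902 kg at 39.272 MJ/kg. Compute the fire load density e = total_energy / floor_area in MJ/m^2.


Total energy = 227.461*31.211 + 37.66*17.112 + 395.994*25.252 + 269.484*35.896 + 137.902*39.272
= 7099.285 + 644.4379 + 9999.640 + 9673.398 + 5415.687
= 32832.45 MJ
e = 32832.45 / 80.886 = 405.91 MJ/m^2

405.91 MJ/m^2


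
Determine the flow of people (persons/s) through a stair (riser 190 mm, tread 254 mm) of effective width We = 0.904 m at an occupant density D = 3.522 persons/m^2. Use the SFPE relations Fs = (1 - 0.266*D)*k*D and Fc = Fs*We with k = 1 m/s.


1 - 0.266*D = 1 - 0.266*3.522 = 0.063148
Fs = 0.063148 * 1 * 3.522 = 0.22241 persons/(s*m)
Fc = 0.22241 * 0.904 = 0.20106 persons/s

0.20106 persons/s


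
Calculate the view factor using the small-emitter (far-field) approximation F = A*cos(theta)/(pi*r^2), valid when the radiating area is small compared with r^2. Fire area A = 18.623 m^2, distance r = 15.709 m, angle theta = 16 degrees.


cos(16 deg) = 0.96126
pi*r^2 = 775.26
F = 18.623 * 0.96126 / 775.26 = 0.023091

0.023091


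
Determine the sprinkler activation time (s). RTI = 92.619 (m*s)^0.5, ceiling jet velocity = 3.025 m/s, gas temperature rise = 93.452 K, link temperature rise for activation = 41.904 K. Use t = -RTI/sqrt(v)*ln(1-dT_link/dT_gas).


dT_link/dT_gas = 0.44840
ln(1 - 0.44840) = -0.59493
t = -92.619 / sqrt(3.025) * -0.59493 = 31.682 s

31.682 s


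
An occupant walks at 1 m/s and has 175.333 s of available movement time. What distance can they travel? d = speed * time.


d = 1 * 175.333 = 175.333 m

175.333 m


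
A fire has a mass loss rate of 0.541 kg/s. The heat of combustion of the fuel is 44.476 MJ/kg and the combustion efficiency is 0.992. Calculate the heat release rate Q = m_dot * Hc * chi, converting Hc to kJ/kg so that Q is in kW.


Hc = 44.476 MJ/kg = 44.476 * 1000 kJ/kg = 44476 kJ/kg
Q = 0.541 kg/s * 44476 kJ/kg * 0.992 = 23869 kW

23869 kW


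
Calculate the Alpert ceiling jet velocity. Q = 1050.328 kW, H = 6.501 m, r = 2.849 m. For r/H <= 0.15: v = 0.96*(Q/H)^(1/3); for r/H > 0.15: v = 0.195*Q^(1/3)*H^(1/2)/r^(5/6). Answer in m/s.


r/H = 2.849 / 6.501 = 0.43824
r/H > 0.15, so v = 0.195*Q^(1/3)*H^(1/2)/r^(5/6)
Q^(1/3) = 10.165
H^(1/2) = 2.5497
r^(5/6) = 2.3928
v = 0.195 * 10.165 * 2.5497 / 2.3928 = 2.1121 m/s

2.1121 m/s


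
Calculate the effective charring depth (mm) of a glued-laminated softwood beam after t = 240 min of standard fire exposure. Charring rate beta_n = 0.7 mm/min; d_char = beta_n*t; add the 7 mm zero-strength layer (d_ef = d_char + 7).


d_char = 0.7 * 240 = 168 mm
d_ef = 168 + 1.0*7 = 175 mm

175 mm


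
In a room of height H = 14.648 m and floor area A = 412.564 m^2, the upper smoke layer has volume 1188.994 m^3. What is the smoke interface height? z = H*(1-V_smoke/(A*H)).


V/(A*H) = 0.19675
1 - 0.19675 = 0.80325
z = 14.648 * 0.80325 = 11.766 m

11.766 m


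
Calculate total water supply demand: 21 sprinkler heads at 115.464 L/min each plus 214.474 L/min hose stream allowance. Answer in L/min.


Sprinkler demand = 21 * 115.464 = 2424.744 L/min
Total = 2424.744 + 214.474 = 2639.218 L/min

2639.218 L/min


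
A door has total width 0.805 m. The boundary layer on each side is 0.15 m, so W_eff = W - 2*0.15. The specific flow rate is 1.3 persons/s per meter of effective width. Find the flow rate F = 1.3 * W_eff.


W_eff = 0.805 - 0.30 = 0.505 m
F = 1.3 * 0.505 = 0.65650 persons/s

0.65650 persons/s


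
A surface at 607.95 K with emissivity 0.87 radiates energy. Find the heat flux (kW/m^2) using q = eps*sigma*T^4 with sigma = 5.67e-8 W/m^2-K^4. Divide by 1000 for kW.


T^4 = 1.3661e+11
q = 0.87 * 5.67e-8 * 1.3661e+11 / 1000 = 6.7387 kW/m^2

6.7387 kW/m^2


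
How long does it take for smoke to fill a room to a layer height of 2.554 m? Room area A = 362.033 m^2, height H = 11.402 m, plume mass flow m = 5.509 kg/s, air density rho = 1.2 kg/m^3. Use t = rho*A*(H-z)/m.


H - z = 8.848 m
t = 1.2 * 362.033 * 8.848 / 5.509 = 697.75 s

697.75 s


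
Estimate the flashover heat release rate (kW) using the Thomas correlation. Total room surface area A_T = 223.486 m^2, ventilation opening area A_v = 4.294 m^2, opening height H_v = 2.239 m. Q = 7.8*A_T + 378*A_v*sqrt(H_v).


7.8*A_T = 1743.2
sqrt(H_v) = 1.4963
378*A_v*sqrt(H_v) = 2428.7
Q = 1743.2 + 2428.7 = 4171.9 kW

4171.9 kW


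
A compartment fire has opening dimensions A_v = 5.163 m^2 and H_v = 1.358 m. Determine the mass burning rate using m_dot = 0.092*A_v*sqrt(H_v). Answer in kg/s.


sqrt(H_v) = 1.1653
m_dot = 0.092 * 5.163 * 1.1653 = 0.55353 kg/s

0.55353 kg/s


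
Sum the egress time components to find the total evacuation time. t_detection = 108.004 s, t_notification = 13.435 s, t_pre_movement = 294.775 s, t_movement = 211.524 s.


Total = 108.004 + 13.435 + 294.775 + 211.524 = 627.738 s

627.738 s


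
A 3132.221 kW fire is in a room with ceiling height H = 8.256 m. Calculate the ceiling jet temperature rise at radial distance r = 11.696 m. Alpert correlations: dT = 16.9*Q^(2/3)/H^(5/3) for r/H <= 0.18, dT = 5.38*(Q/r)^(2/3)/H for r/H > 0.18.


r/H = 11.696 / 8.256 = 1.4167
r/H > 0.18, so dT = 5.38*(Q/r)^(2/3)/H
Q/r = 267.80
(Q/r)^(2/3) = 41.547
dT = 5.38 * 41.547 / 8.256 = 27.074 K

27.074 K


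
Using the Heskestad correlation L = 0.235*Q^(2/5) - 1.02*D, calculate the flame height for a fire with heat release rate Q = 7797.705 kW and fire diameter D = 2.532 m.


Q^(2/5) = 36.040
0.235 * Q^(2/5) = 8.4694
1.02 * D = 2.5826
L = 5.8868 m

5.8868 m


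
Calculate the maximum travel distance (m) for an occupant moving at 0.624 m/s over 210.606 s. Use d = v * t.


d = 0.624 * 210.606 = 131.42 m

131.42 m


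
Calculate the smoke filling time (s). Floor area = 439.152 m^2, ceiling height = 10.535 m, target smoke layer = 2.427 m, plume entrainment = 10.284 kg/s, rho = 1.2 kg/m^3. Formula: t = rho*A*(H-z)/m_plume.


H - z = 8.108 m
t = 1.2 * 439.152 * 8.108 / 10.284 = 415.48 s

415.48 s


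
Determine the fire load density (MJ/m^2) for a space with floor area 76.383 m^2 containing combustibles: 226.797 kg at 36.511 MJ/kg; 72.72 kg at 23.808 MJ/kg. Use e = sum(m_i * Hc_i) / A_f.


Total energy = 226.797*36.511 + 72.72*23.808
= 8280.585 + 1731.318
= 10011.90 MJ
e = 10011.90 / 76.383 = 131.08 MJ/m^2

131.08 MJ/m^2


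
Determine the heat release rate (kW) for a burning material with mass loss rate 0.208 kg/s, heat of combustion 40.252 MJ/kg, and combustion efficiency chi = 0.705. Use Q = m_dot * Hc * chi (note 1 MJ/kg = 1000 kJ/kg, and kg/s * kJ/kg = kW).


Hc = 40.252 MJ/kg = 40.252 * 1000 kJ/kg = 40252 kJ/kg
Q = 0.208 kg/s * 40252 kJ/kg * 0.705 = 5902.6 kW

5902.6 kW


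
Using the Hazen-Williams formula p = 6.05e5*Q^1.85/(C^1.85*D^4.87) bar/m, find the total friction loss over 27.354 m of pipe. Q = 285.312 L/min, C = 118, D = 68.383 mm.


Q^1.85 = 34861
C^1.85 = 6807.4
D^4.87 = 8.6337e+08
p/m = 0.0035885 bar/m
p_total = 0.0035885 * 27.354 = 0.098161 bar

0.098161 bar


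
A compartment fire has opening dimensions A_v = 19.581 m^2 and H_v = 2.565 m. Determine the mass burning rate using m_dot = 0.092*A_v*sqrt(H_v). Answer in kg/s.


sqrt(H_v) = 1.6016
m_dot = 0.092 * 19.581 * 1.6016 = 2.8851 kg/s

2.8851 kg/s


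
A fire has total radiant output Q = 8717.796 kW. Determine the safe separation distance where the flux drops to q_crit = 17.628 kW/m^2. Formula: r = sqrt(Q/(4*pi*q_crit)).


4*pi*q_crit = 221.52
Q/(4*pi*q_crit) = 39.354
r = sqrt(39.354) = 6.2733 m

6.2733 m


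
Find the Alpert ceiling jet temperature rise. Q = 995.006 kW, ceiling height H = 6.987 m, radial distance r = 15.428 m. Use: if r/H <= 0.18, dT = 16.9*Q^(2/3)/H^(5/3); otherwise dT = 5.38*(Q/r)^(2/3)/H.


r/H = 15.428 / 6.987 = 2.2081
r/H > 0.18, so dT = 5.38*(Q/r)^(2/3)/H
Q/r = 64.494
(Q/r)^(2/3) = 16.082
dT = 5.38 * 16.082 / 6.987 = 12.383 K

12.383 K


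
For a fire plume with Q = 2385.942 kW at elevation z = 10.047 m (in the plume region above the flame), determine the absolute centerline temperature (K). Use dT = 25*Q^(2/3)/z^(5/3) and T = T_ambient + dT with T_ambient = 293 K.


Q^(2/3) = 178.56
z^(5/3) = 46.780
dT = 25 * 178.56 / 46.780 = 95.423 K
T = 293 + 95.423 = 388.42 K

388.42 K


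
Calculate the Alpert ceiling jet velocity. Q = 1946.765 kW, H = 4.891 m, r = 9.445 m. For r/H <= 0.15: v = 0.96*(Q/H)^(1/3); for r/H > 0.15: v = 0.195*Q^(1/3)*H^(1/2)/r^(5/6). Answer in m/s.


r/H = 9.445 / 4.891 = 1.9311
r/H > 0.15, so v = 0.195*Q^(1/3)*H^(1/2)/r^(5/6)
Q^(1/3) = 12.486
H^(1/2) = 2.2116
r^(5/6) = 6.4963
v = 0.195 * 12.486 * 2.2116 / 6.4963 = 0.82890 m/s

0.82890 m/s


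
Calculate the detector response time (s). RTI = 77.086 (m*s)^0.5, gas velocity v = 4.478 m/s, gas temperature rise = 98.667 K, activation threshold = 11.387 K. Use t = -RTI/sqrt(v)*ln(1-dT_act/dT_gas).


dT_act/dT_gas = 0.11541
ln(1 - 0.11541) = -0.12263
t = -77.086 / sqrt(4.478) * -0.12263 = 4.4671 s

4.4671 s


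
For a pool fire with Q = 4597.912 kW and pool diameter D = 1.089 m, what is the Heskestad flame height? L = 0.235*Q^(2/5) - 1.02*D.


Q^(2/5) = 29.176
0.235 * Q^(2/5) = 6.8563
1.02 * D = 1.1108
L = 5.7456 m

5.7456 m


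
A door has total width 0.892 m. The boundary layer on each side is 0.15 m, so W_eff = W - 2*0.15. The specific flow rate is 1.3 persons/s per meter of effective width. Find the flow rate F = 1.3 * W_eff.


W_eff = 0.892 - 0.30 = 0.592 m
F = 1.3 * 0.592 = 0.76960 persons/s

0.76960 persons/s


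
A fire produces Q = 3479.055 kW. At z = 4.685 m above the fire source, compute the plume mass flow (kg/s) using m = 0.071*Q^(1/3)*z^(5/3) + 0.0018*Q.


Q^(1/3) = 15.153
z^(5/3) = 13.117
First term = 0.071 * 15.153 * 13.117 = 14.112
Second term = 0.0018 * 3479.055 = 6.2623
m = 20.375 kg/s

20.375 kg/s


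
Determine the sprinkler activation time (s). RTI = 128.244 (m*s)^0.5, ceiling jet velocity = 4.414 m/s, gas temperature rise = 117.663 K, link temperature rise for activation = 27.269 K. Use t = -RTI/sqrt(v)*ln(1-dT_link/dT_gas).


dT_link/dT_gas = 0.23176
ln(1 - 0.23176) = -0.26365
t = -128.244 / sqrt(4.414) * -0.26365 = 16.093 s

16.093 s


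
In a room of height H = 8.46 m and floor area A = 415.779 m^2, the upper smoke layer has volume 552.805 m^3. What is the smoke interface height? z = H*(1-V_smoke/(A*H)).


V/(A*H) = 0.15716
1 - 0.15716 = 0.84284
z = 8.46 * 0.84284 = 7.1304 m

7.1304 m


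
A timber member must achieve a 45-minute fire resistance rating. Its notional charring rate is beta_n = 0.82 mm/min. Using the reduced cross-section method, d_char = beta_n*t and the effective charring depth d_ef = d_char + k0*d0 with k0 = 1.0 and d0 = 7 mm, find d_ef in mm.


d_char = 0.82 * 45 = 36.9 mm
d_ef = 36.9 + 1.0*7 = 43.9 mm

43.9 mm


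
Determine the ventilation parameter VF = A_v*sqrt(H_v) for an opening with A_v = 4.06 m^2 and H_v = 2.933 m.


sqrt(H_v) = 1.7126
VF = 4.06 * 1.7126 = 6.9532 m^(5/2)

6.9532 m^(5/2)


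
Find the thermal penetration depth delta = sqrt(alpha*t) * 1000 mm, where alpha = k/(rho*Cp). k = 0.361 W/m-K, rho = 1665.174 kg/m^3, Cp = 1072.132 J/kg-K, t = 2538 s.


alpha = 0.361 / (1665.174 * 1072.132) = 2.0221e-07 m^2/s
alpha * t = 0.00051321
delta = sqrt(0.00051321) * 1000 = 22.654 mm

22.654 mm


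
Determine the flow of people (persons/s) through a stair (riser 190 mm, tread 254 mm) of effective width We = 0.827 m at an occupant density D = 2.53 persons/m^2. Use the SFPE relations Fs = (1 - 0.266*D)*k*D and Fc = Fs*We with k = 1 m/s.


1 - 0.266*D = 1 - 0.266*2.53 = 0.32702
Fs = 0.32702 * 1 * 2.53 = 0.82736 persons/(s*m)
Fc = 0.82736 * 0.827 = 0.68423 persons/s

0.68423 persons/s


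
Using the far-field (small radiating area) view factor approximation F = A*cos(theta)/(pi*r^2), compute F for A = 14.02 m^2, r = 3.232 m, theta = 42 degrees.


cos(42 deg) = 0.74314
pi*r^2 = 32.817
F = 14.02 * 0.74314 / 32.817 = 0.31749

0.31749


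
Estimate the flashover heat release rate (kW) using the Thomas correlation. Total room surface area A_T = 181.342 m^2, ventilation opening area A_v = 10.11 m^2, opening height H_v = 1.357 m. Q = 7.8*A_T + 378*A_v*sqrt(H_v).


7.8*A_T = 1414.5
sqrt(H_v) = 1.1649
378*A_v*sqrt(H_v) = 4451.8
Q = 1414.5 + 4451.8 = 5866.2 kW

5866.2 kW


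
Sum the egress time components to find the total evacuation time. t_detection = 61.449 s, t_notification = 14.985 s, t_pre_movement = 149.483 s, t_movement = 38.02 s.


Total = 61.449 + 14.985 + 149.483 + 38.02 = 263.937 s

263.937 s


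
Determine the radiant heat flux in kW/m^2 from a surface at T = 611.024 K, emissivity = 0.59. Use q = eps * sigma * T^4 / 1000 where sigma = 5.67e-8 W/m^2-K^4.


T^4 = 1.3939e+11
q = 0.59 * 5.67e-8 * 1.3939e+11 / 1000 = 4.6630 kW/m^2

4.6630 kW/m^2


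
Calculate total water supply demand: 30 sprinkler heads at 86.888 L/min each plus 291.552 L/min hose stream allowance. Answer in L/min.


Sprinkler demand = 30 * 86.888 = 2606.64 L/min
Total = 2606.64 + 291.552 = 2898.192 L/min

2898.192 L/min


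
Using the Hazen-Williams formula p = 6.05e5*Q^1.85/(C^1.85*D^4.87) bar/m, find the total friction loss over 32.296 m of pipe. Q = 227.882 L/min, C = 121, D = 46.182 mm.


Q^1.85 = 23002
C^1.85 = 7131.0
D^4.87 = 1.2764e+08
p/m = 0.015289 bar/m
p_total = 0.015289 * 32.296 = 0.49378 bar

0.49378 bar


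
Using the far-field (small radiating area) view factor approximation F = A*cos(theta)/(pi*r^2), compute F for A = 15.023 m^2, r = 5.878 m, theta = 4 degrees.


cos(4 deg) = 0.99756
pi*r^2 = 108.54
F = 15.023 * 0.99756 / 108.54 = 0.13807

0.13807


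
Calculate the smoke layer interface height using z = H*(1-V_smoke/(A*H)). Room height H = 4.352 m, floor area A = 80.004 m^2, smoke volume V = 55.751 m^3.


V/(A*H) = 0.16012
1 - 0.16012 = 0.83988
z = 4.352 * 0.83988 = 3.6551 m

3.6551 m


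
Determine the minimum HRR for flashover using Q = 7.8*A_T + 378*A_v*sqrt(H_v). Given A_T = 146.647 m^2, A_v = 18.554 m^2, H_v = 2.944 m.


7.8*A_T = 1143.8
sqrt(H_v) = 1.7158
378*A_v*sqrt(H_v) = 12034
Q = 1143.8 + 12034 = 13178 kW

13178 kW


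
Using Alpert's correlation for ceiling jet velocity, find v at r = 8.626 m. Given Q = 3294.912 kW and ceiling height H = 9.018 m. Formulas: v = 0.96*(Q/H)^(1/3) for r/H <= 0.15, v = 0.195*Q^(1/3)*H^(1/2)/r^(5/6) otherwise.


r/H = 8.626 / 9.018 = 0.95653
r/H > 0.15, so v = 0.195*Q^(1/3)*H^(1/2)/r^(5/6)
Q^(1/3) = 14.880
H^(1/2) = 3.0030
r^(5/6) = 6.0234
v = 0.195 * 14.880 * 3.0030 / 6.0234 = 1.4466 m/s

1.4466 m/s


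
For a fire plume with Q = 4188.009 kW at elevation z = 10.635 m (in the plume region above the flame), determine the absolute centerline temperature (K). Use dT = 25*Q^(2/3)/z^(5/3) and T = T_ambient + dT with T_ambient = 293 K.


Q^(2/3) = 259.82
z^(5/3) = 51.431
dT = 25 * 259.82 / 51.431 = 126.29 K
T = 293 + 126.29 = 419.29 K

419.29 K


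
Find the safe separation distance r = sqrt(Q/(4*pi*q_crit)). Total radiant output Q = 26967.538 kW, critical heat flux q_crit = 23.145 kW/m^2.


4*pi*q_crit = 290.85
Q/(4*pi*q_crit) = 92.720
r = sqrt(92.720) = 9.6291 m

9.6291 m


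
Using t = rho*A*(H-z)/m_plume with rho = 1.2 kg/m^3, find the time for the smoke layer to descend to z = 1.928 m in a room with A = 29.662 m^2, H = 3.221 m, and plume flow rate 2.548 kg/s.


H - z = 1.293 m
t = 1.2 * 29.662 * 1.293 / 2.548 = 18.063 s

18.063 s


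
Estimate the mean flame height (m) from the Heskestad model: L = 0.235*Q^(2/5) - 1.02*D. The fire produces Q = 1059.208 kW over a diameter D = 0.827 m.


Q^(2/5) = 16.218
0.235 * Q^(2/5) = 3.8112
1.02 * D = 0.84354
L = 2.9676 m

2.9676 m


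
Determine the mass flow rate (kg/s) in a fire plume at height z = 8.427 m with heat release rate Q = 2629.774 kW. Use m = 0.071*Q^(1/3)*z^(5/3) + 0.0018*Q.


Q^(1/3) = 13.803
z^(5/3) = 34.897
First term = 0.071 * 13.803 * 34.897 = 34.199
Second term = 0.0018 * 2629.774 = 4.7336
m = 38.933 kg/s

38.933 kg/s


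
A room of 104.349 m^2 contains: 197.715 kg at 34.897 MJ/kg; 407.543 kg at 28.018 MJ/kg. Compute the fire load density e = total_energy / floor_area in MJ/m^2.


Total energy = 197.715*34.897 + 407.543*28.018
= 6899.660 + 11418.54
= 18318.20 MJ
e = 18318.20 / 104.349 = 175.55 MJ/m^2

175.55 MJ/m^2


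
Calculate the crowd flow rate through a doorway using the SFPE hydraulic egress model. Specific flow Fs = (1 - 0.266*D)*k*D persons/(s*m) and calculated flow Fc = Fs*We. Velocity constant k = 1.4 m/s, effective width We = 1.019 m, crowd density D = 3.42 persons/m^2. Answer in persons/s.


1 - 0.266*D = 1 - 0.266*3.42 = 0.090280
Fs = 0.090280 * 1.4 * 3.42 = 0.43226 persons/(s*m)
Fc = 0.43226 * 1.019 = 0.44047 persons/s

0.44047 persons/s


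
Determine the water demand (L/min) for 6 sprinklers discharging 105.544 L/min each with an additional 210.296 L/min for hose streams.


Sprinkler demand = 6 * 105.544 = 633.264 L/min
Total = 633.264 + 210.296 = 843.56 L/min

843.56 L/min


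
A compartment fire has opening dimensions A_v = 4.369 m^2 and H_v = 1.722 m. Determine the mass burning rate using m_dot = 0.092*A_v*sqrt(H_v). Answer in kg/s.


sqrt(H_v) = 1.3122
m_dot = 0.092 * 4.369 * 1.3122 = 0.52746 kg/s

0.52746 kg/s


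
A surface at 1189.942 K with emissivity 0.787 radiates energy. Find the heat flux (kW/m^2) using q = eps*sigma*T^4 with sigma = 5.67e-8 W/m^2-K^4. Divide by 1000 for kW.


T^4 = 2.0049e+12
q = 0.787 * 5.67e-8 * 2.0049e+12 / 1000 = 89.467 kW/m^2

89.467 kW/m^2


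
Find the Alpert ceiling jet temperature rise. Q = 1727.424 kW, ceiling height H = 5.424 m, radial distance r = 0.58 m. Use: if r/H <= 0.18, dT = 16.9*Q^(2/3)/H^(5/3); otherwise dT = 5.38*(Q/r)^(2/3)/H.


r/H = 0.58 / 5.424 = 0.10693
r/H <= 0.18, so dT = 16.9*Q^(2/3)/H^(5/3)
Q^(2/3) = 143.97
H^(5/3) = 16.744
dT = 16.9 * 143.97 / 16.744 = 145.31 K

145.31 K


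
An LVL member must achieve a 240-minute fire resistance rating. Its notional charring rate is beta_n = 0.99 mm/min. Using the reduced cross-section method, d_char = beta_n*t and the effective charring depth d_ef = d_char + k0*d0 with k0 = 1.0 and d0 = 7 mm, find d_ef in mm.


d_char = 0.99 * 240 = 237.6 mm
d_ef = 237.6 + 1.0*7 = 244.6 mm

244.6 mm


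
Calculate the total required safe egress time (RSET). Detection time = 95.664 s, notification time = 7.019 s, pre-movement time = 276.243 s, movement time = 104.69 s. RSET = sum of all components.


Total = 95.664 + 7.019 + 276.243 + 104.69 = 483.616 s

483.616 s


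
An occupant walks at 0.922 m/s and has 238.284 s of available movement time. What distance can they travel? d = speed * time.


d = 0.922 * 238.284 = 219.70 m

219.70 m


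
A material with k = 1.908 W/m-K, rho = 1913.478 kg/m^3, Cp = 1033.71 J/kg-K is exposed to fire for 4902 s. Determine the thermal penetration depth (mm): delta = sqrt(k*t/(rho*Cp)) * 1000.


alpha = 1.908 / (1913.478 * 1033.71) = 9.6462e-07 m^2/s
alpha * t = 0.0047286
delta = sqrt(0.0047286) * 1000 = 68.765 mm

68.765 mm


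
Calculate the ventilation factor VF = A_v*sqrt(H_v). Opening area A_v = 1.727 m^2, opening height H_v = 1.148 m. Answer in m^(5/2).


sqrt(H_v) = 1.0714
VF = 1.727 * 1.0714 = 1.8504 m^(5/2)

1.8504 m^(5/2)


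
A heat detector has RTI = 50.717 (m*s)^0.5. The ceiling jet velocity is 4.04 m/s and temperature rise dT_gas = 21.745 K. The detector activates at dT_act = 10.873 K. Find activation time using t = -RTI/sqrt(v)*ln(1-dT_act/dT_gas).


dT_act/dT_gas = 0.50002
ln(1 - 0.50002) = -0.69319
t = -50.717 / sqrt(4.04) * -0.69319 = 17.491 s

17.491 s


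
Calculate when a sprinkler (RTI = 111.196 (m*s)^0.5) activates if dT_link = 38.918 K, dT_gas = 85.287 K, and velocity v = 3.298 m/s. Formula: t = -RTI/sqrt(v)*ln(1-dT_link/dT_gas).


dT_link/dT_gas = 0.45632
ln(1 - 0.45632) = -0.60939
t = -111.196 / sqrt(3.298) * -0.60939 = 37.313 s

37.313 s


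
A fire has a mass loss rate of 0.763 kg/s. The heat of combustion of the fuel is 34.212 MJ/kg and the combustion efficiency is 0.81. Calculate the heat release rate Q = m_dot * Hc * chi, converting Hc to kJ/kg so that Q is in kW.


Hc = 34.212 MJ/kg = 34.212 * 1000 kJ/kg = 34212 kJ/kg
Q = 0.763 kg/s * 34212 kJ/kg * 0.81 = 21144 kW

21144 kW


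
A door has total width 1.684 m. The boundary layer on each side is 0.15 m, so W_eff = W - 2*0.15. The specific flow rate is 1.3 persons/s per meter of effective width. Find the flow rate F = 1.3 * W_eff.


W_eff = 1.684 - 0.30 = 1.384 m
F = 1.3 * 1.384 = 1.7992 persons/s

1.7992 persons/s


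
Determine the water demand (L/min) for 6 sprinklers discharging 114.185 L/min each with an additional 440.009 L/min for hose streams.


Sprinkler demand = 6 * 114.185 = 685.11 L/min
Total = 685.11 + 440.009 = 1125.119 L/min

1125.119 L/min


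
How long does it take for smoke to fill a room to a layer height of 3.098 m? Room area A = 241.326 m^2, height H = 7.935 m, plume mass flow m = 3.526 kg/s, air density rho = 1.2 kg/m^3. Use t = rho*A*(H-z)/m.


H - z = 4.837 m
t = 1.2 * 241.326 * 4.837 / 3.526 = 397.26 s

397.26 s


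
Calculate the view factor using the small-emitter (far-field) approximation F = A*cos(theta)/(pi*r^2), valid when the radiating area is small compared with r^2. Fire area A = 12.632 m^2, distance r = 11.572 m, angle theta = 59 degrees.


cos(59 deg) = 0.51504
pi*r^2 = 420.69
F = 12.632 * 0.51504 / 420.69 = 0.015465

0.015465


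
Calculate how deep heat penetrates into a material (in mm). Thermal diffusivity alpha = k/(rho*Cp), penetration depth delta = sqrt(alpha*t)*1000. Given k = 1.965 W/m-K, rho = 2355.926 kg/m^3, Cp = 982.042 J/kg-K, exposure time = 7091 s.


alpha = 1.965 / (2355.926 * 982.042) = 8.4932e-07 m^2/s
alpha * t = 0.0060225
delta = sqrt(0.0060225) * 1000 = 77.605 mm

77.605 mm


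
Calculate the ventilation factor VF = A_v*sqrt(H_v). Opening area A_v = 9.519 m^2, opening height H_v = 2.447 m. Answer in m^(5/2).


sqrt(H_v) = 1.5643
VF = 9.519 * 1.5643 = 14.890 m^(5/2)

14.890 m^(5/2)


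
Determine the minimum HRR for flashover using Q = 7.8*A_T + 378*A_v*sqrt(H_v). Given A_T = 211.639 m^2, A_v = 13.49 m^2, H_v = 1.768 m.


7.8*A_T = 1650.8
sqrt(H_v) = 1.3297
378*A_v*sqrt(H_v) = 6780.2
Q = 1650.8 + 6780.2 = 8431.0 kW

8431.0 kW


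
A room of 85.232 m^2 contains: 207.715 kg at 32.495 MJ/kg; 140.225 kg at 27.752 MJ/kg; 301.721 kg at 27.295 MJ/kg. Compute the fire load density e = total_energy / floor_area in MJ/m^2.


Total energy = 207.715*32.495 + 140.225*27.752 + 301.721*27.295
= 6749.699 + 3891.524 + 8235.475
= 18876.70 MJ
e = 18876.70 / 85.232 = 221.47 MJ/m^2

221.47 MJ/m^2


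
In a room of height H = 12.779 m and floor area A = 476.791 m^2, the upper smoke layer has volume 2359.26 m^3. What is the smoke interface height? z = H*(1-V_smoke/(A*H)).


V/(A*H) = 0.38721
1 - 0.38721 = 0.61279
z = 12.779 * 0.61279 = 7.8308 m

7.8308 m


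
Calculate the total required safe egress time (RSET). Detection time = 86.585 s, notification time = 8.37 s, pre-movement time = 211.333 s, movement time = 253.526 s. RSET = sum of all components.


Total = 86.585 + 8.37 + 211.333 + 253.526 = 559.814 s

559.814 s


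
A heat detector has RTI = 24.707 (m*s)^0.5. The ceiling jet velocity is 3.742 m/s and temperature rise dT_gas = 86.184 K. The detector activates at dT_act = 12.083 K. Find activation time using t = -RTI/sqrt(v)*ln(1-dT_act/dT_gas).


dT_act/dT_gas = 0.14020
ln(1 - 0.14020) = -0.15106
t = -24.707 / sqrt(3.742) * -0.15106 = 1.9293 s

1.9293 s


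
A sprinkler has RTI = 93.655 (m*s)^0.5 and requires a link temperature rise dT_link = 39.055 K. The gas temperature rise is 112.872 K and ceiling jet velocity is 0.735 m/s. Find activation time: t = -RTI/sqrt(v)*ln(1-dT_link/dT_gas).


dT_link/dT_gas = 0.34601
ln(1 - 0.34601) = -0.42467
t = -93.655 / sqrt(0.735) * -0.42467 = 46.391 s

46.391 s


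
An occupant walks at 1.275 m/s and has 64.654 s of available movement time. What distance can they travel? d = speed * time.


d = 1.275 * 64.654 = 82.434 m

82.434 m


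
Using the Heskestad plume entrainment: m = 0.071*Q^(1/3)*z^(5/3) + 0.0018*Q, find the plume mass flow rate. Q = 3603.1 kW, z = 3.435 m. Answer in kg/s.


Q^(1/3) = 15.331
z^(5/3) = 7.8201
First term = 0.071 * 15.331 * 7.8201 = 8.5119
Second term = 0.0018 * 3603.1 = 6.4856
m = 14.998 kg/s

14.998 kg/s


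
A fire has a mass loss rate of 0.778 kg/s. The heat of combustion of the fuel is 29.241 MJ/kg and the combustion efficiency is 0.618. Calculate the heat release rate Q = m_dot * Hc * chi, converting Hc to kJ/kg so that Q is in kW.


Hc = 29.241 MJ/kg = 29.241 * 1000 kJ/kg = 29241 kJ/kg
Q = 0.778 kg/s * 29241 kJ/kg * 0.618 = 14059 kW

14059 kW


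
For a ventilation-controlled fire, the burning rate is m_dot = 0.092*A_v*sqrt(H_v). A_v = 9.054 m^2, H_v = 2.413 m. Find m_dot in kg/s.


sqrt(H_v) = 1.5534
m_dot = 0.092 * 9.054 * 1.5534 = 1.2939 kg/s

1.2939 kg/s


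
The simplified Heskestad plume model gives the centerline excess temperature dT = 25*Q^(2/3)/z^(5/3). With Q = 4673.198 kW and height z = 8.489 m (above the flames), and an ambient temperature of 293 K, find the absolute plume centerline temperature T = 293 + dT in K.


Q^(2/3) = 279.52
z^(5/3) = 35.326
dT = 25 * 279.52 / 35.326 = 197.81 K
T = 293 + 197.81 = 490.81 K

490.81 K


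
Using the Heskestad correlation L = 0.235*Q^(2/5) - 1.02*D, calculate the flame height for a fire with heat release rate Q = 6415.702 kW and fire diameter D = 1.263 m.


Q^(2/5) = 33.335
0.235 * Q^(2/5) = 7.8337
1.02 * D = 1.2883
L = 6.5454 m

6.5454 m


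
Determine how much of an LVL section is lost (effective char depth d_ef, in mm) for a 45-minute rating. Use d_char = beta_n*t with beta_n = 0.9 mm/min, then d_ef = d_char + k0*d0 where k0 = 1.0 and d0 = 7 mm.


d_char = 0.9 * 45 = 40.5 mm
d_ef = 40.5 + 1.0*7 = 47.5 mm

47.5 mm


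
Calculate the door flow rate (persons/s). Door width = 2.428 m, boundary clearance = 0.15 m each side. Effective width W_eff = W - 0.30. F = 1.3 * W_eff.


W_eff = 2.428 - 0.30 = 2.128 m
F = 1.3 * 2.128 = 2.7664 persons/s

2.7664 persons/s


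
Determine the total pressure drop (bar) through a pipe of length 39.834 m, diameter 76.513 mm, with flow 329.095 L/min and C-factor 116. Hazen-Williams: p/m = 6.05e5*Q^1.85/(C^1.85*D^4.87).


Q^1.85 = 45399
C^1.85 = 6595.5
D^4.87 = 1.4921e+09
p/m = 0.0027910 bar/m
p_total = 0.0027910 * 39.834 = 0.11118 bar

0.11118 bar


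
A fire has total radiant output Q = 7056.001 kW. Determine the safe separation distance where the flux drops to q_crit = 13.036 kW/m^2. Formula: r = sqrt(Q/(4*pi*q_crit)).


4*pi*q_crit = 163.82
Q/(4*pi*q_crit) = 43.073
r = sqrt(43.073) = 6.5630 m

6.5630 m


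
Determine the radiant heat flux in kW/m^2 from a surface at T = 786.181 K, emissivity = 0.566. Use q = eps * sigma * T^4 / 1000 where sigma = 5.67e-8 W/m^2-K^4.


T^4 = 3.8202e+11
q = 0.566 * 5.67e-8 * 3.8202e+11 / 1000 = 12.260 kW/m^2

12.260 kW/m^2


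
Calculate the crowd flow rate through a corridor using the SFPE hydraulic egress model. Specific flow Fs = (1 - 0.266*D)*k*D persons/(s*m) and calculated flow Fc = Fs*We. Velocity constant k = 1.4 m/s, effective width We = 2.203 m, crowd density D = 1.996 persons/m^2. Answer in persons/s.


1 - 0.266*D = 1 - 0.266*1.996 = 0.46906
Fs = 0.46906 * 1.4 * 1.996 = 1.3108 persons/(s*m)
Fc = 1.3108 * 2.203 = 2.8876 persons/s

2.8876 persons/s


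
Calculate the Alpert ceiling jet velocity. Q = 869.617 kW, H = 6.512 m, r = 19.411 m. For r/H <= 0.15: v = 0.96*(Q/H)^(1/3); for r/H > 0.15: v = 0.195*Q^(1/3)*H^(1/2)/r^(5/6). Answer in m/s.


r/H = 19.411 / 6.512 = 2.9808
r/H > 0.15, so v = 0.195*Q^(1/3)*H^(1/2)/r^(5/6)
Q^(1/3) = 9.5450
H^(1/2) = 2.5519
r^(5/6) = 11.841
v = 0.195 * 9.5450 * 2.5519 / 11.841 = 0.40114 m/s

0.40114 m/s


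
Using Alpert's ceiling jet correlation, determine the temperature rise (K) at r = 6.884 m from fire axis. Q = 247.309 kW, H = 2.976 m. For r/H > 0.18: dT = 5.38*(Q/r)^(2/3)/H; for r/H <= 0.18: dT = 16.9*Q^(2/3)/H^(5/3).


r/H = 6.884 / 2.976 = 2.3132
r/H > 0.18, so dT = 5.38*(Q/r)^(2/3)/H
Q/r = 35.925
(Q/r)^(2/3) = 10.888
dT = 5.38 * 10.888 / 2.976 = 19.683 K

19.683 K
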